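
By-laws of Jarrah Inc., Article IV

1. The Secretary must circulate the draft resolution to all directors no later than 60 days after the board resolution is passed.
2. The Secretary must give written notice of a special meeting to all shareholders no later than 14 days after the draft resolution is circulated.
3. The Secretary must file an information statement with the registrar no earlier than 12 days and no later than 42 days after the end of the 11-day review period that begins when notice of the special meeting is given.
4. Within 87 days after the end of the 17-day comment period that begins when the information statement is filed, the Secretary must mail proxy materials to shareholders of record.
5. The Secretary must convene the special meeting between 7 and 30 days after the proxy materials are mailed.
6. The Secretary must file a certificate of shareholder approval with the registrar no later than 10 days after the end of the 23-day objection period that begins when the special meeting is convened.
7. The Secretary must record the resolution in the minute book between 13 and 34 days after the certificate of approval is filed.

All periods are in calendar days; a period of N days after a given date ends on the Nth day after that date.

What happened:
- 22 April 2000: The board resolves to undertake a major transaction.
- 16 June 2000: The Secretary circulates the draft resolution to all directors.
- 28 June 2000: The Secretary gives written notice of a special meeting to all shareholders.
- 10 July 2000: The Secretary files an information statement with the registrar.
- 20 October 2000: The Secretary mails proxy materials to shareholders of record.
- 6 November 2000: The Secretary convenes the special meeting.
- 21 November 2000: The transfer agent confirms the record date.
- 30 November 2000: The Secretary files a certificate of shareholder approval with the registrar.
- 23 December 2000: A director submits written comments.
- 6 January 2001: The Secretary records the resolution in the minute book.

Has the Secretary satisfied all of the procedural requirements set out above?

Step 1 — counting 60 days from 22 April 2000 (when the board resolution is passed) gives a deadline of 21 June 2000; completed 16 June 2000, before the deadline.
Step 2 — counting 14 days from 16 June 2000 (when the draft resolution is circulated) gives a deadline of 30 June 2000; 28 June 2000 is within that limit.
Step 3 — 12 and 42 days from 9 July 2000 (end of the 11-day review period, which began when notice of the special meeting is given on 28 June 2000) are 21 July 2000 and 20 August 2000 respectively; done 10 July 2000 — 11 days before the window opened.
That is the first point of non-compliance.

No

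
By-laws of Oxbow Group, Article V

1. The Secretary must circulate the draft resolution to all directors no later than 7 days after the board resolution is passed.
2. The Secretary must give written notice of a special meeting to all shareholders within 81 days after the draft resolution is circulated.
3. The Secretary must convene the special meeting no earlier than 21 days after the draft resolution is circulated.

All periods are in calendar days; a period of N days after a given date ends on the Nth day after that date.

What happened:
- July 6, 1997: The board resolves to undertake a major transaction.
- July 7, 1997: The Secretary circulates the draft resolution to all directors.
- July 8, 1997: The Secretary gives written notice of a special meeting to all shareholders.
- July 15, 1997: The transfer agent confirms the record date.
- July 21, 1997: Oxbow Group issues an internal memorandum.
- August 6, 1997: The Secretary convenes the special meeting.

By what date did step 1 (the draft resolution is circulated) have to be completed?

July 13, 1997

Step 1 runs from July 6, 1997, when the board resolution is passed. 7 days after July 6, 1997 is July 13, 1997.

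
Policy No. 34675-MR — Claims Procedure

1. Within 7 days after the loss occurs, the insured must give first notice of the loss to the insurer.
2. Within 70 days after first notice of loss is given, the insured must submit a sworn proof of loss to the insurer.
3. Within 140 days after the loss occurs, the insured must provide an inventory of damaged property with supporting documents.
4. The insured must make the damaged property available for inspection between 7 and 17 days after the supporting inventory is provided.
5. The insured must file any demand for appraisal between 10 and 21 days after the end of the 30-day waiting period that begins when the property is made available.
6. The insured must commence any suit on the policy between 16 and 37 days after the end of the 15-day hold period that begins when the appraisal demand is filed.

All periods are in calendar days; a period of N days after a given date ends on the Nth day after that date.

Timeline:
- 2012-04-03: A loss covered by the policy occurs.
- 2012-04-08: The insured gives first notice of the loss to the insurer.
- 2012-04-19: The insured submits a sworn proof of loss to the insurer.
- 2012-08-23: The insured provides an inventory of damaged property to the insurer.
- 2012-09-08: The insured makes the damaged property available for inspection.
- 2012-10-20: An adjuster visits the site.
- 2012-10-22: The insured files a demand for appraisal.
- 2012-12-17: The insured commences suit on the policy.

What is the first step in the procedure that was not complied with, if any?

Step 1: 7 days after 2012-04-03 (when the loss occurs) is 2012-04-10; 2012-04-08 is within that limit.
Step 2: 70 days after 2012-04-08 (when first notice of loss is given) is 2012-06-17; completed 2012-04-19, before the deadline.
Step 3: 140 days after 2012-04-03 (when the loss occurs) is 2012-08-21; 2012-08-23 misses that deadline by 2 days.

Step 3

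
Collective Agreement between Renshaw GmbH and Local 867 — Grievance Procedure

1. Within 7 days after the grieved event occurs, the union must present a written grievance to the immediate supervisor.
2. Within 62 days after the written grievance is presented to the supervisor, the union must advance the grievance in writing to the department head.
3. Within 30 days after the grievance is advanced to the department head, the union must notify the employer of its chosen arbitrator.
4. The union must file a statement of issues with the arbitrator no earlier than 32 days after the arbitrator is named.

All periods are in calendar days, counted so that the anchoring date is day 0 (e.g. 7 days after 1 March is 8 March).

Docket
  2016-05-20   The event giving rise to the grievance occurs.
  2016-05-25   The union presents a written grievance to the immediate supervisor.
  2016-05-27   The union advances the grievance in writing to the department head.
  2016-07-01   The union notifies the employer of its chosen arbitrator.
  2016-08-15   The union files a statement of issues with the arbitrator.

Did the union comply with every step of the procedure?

No

Step 1 — counting 7 days from 2016-05-20 (when the grieved event occurs) gives a deadline of 2016-05-27; 2016-05-25 is within that limit.
Step 2 — counting 62 days from 2016-05-25 (when the written grievance is presented to the supervisor) gives a deadline of 2016-07-26; completed 2016-05-27, before the deadline.
Step 3 — counting 30 days from 2016-05-27 (when the grievance is advanced to the department head) gives a deadline of 2016-06-26; not done until 2016-07-01, 5 days after the deadline.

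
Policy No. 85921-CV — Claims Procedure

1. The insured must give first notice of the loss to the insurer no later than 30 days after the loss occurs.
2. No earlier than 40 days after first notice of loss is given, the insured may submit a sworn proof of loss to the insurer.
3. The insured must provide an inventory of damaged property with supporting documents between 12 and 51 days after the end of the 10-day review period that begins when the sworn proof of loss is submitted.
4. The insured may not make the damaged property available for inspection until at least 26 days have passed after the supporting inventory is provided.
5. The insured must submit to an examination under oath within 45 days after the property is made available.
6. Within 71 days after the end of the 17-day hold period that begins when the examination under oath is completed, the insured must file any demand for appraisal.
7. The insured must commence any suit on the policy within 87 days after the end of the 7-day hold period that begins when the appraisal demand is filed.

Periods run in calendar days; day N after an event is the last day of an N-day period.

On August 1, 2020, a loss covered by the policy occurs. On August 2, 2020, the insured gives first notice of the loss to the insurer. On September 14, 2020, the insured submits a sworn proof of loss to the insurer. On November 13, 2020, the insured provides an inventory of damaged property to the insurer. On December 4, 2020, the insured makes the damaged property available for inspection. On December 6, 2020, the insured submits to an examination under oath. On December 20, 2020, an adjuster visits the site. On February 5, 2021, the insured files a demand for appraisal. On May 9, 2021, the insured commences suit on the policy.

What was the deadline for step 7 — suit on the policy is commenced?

The appraisal demand is filed on February 5, 2021; the 7-day hold period therefore ends February 12, 2021, and step 7 runs from that date. 87 days after February 12, 2021 is May 10, 2021.

May 10, 2021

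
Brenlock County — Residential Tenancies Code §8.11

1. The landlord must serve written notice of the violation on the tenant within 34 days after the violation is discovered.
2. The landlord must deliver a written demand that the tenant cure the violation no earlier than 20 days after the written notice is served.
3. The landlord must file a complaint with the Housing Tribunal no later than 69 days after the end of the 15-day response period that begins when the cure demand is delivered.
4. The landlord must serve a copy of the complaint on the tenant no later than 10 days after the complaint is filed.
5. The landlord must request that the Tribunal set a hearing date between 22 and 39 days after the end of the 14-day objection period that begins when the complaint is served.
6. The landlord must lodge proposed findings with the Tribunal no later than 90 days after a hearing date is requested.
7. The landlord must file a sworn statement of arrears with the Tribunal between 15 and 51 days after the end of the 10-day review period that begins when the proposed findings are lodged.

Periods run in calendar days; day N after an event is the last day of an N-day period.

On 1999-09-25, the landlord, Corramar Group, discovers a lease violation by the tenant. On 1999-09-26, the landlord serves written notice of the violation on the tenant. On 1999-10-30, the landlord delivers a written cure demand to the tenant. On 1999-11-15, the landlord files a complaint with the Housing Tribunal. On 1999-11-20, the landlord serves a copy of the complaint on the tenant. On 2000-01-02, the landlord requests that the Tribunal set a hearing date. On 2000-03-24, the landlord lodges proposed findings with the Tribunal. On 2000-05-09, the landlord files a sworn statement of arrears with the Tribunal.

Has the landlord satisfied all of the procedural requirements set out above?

(1) due by 1999-09-25 + 34 days = 1999-10-29; 1999-09-26 is within that limit.
(2) permitted from 1999-09-26 + 20 days = 1999-10-16 onward; done 1999-10-30, after the minimum wait.
(3) due by 1999-11-14 + 69 days = 2000-01-22; done 1999-11-15 — timely.
(4) due by 1999-11-15 + 10 days = 1999-11-25; 1999-11-20 is within that limit.
(5) the permitted window runs from 1999-12-04 + 22 = 1999-12-26 to 1999-12-04 + 39 = 2000-01-12; done 2000-01-02 — within the window.
(6) due by 2000-01-02 + 90 days = 2000-04-01; 2000-03-24 is within that limit.
(7) the permitted window runs from 2000-04-03 + 15 = 2000-04-18 to 2000-04-03 + 51 = 2000-05-24; done 2000-05-09, which is between those dates.

Yes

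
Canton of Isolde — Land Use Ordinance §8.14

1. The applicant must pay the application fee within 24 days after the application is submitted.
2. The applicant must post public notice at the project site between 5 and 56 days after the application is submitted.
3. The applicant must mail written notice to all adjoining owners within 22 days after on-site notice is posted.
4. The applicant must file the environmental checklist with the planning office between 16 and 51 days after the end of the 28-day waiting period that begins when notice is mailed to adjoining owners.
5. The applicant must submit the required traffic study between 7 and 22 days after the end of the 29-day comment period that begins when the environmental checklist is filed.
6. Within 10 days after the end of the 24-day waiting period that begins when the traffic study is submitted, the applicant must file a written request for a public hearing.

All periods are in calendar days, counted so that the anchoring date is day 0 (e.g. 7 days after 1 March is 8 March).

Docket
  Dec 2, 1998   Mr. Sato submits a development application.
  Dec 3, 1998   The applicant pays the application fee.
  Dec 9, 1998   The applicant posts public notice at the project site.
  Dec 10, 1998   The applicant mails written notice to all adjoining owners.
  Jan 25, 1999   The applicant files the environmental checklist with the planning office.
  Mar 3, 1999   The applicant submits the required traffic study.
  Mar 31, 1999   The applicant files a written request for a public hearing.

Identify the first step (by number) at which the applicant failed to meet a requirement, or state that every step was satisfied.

None — every step was satisfied

Step 1: 24 days after Dec 2, 1998 (when the application is submitted) is Dec 26, 1998; Dec 3, 1998 is within that limit.
Step 2: the window is 5–56 days after Dec 2, 1998 (when the application is submitted), so Dec 7, 1998 through Jan 27, 1999; done Dec 9, 1998 — within the window.
Step 3: 22 days after Dec 9, 1998 (when on-site notice is posted) is Dec 31, 1998; done Dec 10, 1998 — timely.
Step 4: the window is 16–51 days after Jan 7, 1999 (end of the 28-day waiting period, which began when notice is mailed to adjoining owners on Dec 10, 1998), so Jan 23, 1999 through Feb 27, 1999; Jan 25, 1999 falls inside that range.
Step 5: the window is 7–22 days after Feb 23, 1999 (end of the 29-day comment period, which began when the environmental checklist is filed on Jan 25, 1999), so Mar 2, 1999 through Mar 17, 1999; done Mar 3, 1999, which is between those dates.
Step 6: 10 days after Mar 27, 1999 (end of the 24-day waiting period, which began when the traffic study is submitted on Mar 3, 1999) is Apr 6, 1999; completed Mar 31, 1999, before the deadline.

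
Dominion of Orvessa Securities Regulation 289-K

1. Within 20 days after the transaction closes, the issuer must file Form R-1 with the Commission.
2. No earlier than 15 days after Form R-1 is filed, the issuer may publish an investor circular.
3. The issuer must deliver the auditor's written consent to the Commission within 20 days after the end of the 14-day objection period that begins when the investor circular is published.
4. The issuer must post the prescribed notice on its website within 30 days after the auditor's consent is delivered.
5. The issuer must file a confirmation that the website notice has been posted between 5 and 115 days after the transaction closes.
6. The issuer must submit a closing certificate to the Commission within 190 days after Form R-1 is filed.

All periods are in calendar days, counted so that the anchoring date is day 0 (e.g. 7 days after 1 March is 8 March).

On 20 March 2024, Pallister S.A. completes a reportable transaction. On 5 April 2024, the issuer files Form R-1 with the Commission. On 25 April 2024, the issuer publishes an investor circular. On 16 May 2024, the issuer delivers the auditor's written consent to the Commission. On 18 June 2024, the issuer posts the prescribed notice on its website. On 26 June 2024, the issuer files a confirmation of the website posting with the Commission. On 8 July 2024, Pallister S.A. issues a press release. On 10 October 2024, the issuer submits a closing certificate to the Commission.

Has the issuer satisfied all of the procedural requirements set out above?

No

Step 1 — counting 20 days from 20 March 2024 (when the transaction closes) gives a deadline of 9 April 2024; completed 5 April 2024, before the deadline.
Step 2 — must wait 15 days from 5 April 2024 (when Form R-1 is filed), so not before 20 April 2024; 25 April 2024 is on or after that date.
Step 3 — counting 20 days from 9 May 2024 (end of the 14-day objection period, which began when the investor circular is published on 25 April 2024) gives a deadline of 29 May 2024; done 16 May 2024 — timely.
Step 4 — counting 30 days from 16 May 2024 (when the auditor's consent is delivered) gives a deadline of 15 June 2024; done 18 June 2024 — 3 days late.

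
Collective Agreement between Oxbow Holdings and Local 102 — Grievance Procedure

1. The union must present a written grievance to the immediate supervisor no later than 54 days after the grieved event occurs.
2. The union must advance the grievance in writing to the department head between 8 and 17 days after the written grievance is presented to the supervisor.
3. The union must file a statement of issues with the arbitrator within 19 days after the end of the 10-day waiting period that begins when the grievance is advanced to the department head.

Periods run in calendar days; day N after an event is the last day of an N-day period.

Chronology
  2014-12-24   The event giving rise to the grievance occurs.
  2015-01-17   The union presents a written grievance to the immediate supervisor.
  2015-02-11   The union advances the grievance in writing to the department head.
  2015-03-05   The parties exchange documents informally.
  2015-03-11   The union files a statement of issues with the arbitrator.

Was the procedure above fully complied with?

Step 1 — counting 54 days from 2014-12-24 (when the grieved event occurs) gives a deadline of 2015-02-16; completed 2015-01-17, before the deadline.
Step 2 — 8 and 17 days from 2015-01-17 (when the written grievance is presented to the supervisor) are 2015-01-25 and 2015-02-03 respectively; done 2015-02-11 — 8 days after the window closed.
Later steps need not be reached.

No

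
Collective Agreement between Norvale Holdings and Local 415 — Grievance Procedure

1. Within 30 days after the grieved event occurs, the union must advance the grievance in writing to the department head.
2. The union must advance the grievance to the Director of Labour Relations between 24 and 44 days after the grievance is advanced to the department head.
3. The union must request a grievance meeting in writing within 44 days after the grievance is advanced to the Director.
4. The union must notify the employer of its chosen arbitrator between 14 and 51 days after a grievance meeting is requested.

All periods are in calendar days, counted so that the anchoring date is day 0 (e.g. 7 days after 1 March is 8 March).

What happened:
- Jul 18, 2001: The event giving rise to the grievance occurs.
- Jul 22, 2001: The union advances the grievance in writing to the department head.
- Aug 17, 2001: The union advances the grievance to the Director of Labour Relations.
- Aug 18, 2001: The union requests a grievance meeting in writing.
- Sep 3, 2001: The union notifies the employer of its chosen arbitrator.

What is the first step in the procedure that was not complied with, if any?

Step 1: 30 days after Jul 18, 2001 (when the grieved event occurs) is Aug 17, 2001; completed Jul 22, 2001, before the deadline.
Step 2: the window is 24–44 days after Jul 22, 2001 (when the grievance is advanced to the department head), so Aug 15, 2001 through Sep 4, 2001; Aug 17, 2001 falls inside that range.
Step 3: 44 days after Aug 17, 2001 (when the grievance is advanced to the Director) is Sep 30, 2001; completed Aug 18, 2001, before the deadline.
Step 4: the window is 14–51 days after Aug 18, 2001 (when a grievance meeting is requested), so Sep 1, 2001 through Oct 8, 2001; done Sep 3, 2001 — within the window.

None — every step was satisfied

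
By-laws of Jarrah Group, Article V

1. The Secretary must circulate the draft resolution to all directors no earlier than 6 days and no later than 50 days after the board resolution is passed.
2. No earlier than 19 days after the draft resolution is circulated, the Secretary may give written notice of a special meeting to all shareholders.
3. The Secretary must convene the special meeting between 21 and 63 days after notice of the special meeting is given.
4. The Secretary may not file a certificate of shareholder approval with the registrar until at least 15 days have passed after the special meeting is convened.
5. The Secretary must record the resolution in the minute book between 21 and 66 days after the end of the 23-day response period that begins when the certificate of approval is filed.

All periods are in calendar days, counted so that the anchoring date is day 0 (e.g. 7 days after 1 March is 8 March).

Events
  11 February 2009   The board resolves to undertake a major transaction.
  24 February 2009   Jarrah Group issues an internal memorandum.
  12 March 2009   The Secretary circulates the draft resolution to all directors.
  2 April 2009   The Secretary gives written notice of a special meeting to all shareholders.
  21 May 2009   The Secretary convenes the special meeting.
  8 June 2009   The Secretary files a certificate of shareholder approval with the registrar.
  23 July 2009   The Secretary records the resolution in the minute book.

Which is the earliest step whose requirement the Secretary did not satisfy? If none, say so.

(1) the permitted window runs from 11 February 2009 + 6 = 17 February 2009 to 11 February 2009 + 50 = 2 April 2009; done 12 March 2009 — within the window.
(2) permitted from 12 March 2009 + 19 days = 31 March 2009 onward; 2 April 2009 is on or after that date.
(3) the permitted window runs from 2 April 2009 + 21 = 23 April 2009 to 2 April 2009 + 63 = 4 June 2009; done 21 May 2009 — within the window.
(4) permitted from 21 May 2009 + 15 days = 5 June 2009 onward; 8 June 2009 is on or after that date.
(5) the permitted window runs from 1 July 2009 + 21 = 22 July 2009 to 1 July 2009 + 66 = 5 September 2009; done 23 July 2009 — within the window.

None — every step was satisfied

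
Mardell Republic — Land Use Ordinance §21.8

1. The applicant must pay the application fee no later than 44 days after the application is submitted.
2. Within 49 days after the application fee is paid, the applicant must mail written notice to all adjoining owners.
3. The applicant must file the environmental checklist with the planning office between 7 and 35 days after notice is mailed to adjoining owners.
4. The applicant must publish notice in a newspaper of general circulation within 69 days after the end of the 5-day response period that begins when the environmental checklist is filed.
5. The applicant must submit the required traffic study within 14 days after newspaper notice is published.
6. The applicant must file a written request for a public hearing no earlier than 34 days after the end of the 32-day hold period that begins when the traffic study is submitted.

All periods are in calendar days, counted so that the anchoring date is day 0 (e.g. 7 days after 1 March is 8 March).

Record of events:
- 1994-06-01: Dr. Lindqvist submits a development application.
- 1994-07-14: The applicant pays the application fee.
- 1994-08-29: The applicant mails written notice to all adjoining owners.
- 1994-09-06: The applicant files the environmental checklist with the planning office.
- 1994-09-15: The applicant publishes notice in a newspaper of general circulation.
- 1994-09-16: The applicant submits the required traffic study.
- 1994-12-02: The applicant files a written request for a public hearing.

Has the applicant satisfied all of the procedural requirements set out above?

Yes

(1) due by 1994-06-01 + 44 days = 1994-07-15; 1994-07-14 is within that limit.
(2) due by 1994-07-14 + 49 days = 1994-09-01; 1994-08-29 is within that limit.
(3) the permitted window runs from 1994-08-29 + 7 = 1994-09-05 to 1994-08-29 + 35 = 1994-10-03; 1994-09-06 falls inside that range.
(4) due by 1994-09-11 + 69 days = 1994-11-19; completed 1994-09-15, before the deadline.
(5) due by 1994-09-15 + 14 days = 1994-09-29; completed 1994-09-16, before the deadline.
(6) permitted from 1994-10-18 + 34 days = 1994-11-21 onward; done 1994-12-02, after the minimum wait.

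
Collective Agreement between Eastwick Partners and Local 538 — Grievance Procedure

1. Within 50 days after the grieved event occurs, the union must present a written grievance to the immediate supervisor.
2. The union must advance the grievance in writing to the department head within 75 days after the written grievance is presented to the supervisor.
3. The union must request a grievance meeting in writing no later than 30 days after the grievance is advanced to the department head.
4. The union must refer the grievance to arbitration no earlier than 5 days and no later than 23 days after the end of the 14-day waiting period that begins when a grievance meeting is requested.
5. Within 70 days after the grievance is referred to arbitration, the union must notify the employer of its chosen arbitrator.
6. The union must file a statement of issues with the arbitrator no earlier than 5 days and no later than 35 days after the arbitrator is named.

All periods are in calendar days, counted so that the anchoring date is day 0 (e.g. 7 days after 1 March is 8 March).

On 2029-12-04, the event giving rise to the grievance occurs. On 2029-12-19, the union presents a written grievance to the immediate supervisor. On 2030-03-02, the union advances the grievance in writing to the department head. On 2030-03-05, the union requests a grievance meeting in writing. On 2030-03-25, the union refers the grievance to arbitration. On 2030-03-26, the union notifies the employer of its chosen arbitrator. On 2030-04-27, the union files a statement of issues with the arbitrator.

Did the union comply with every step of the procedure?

Yes

Step 1 — counting 50 days from 2029-12-04 (when the grieved event occurs) gives a deadline of 2030-01-23; 2029-12-19 is within that limit.
Step 2 — counting 75 days from 2029-12-19 (when the written grievance is presented to the supervisor) gives a deadline of 2030-03-04; completed 2030-03-02, before the deadline.
Step 3 — counting 30 days from 2030-03-02 (when the grievance is advanced to the department head) gives a deadline of 2030-04-01; completed 2030-03-05, before the deadline.
Step 4 — 5 and 23 days from 2030-03-19 (end of the 14-day waiting period, which began when a grievance meeting is requested on 2030-03-05) are 2030-03-24 and 2030-04-11 respectively; done 2030-03-25, which is between those dates.
Step 5 — counting 70 days from 2030-03-25 (when the grievance is referred to arbitration) gives a deadline of 2030-06-03; done 2030-03-26 — timely.
Step 6 — 5 and 35 days from 2030-03-26 (when the arbitrator is named) are 2030-03-31 and 2030-04-30 respectively; 2030-04-27 falls inside that range.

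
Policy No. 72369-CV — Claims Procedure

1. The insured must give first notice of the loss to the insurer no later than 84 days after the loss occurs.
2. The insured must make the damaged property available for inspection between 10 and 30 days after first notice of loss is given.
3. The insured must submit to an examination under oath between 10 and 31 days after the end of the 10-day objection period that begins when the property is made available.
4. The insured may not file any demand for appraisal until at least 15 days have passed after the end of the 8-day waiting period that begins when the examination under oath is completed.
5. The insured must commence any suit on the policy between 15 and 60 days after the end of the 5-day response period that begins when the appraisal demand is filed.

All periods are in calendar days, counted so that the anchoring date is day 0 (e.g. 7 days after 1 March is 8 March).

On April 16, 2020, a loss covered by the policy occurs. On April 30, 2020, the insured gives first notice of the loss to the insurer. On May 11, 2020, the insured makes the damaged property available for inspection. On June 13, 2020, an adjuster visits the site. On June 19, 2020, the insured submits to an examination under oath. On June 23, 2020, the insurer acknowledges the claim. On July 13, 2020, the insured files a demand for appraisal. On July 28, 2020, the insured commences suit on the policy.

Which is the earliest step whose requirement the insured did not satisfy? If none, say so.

Step 1: 84 days after April 16, 2020 (when the loss occurs) is July 9, 2020; done April 30, 2020 — timely.
Step 2: the window is 10–30 days after April 30, 2020 (when first notice of loss is given), so May 10, 2020 through May 30, 2020; done May 11, 2020 — within the window.
Step 3: the window is 10–31 days after May 21, 2020 (end of the 10-day objection period, which began when the property is made available on May 11, 2020), so May 31, 2020 through June 21, 2020; June 19, 2020 falls inside that range.
Step 4: the earliest permitted date is 15 days after June 27, 2020 (end of the 8-day waiting period, which began when the examination under oath is completed on June 19, 2020), i.e. July 12, 2020; done July 13, 2020 — permitted.
Step 5: the window is 15–60 days after July 18, 2020 (end of the 5-day response period, which began when the appraisal demand is filed on July 13, 2020), so August 2, 2020 through September 16, 2020; done July 28, 2020 — 5 days before the window opened.
The analysis stops there.

Step 5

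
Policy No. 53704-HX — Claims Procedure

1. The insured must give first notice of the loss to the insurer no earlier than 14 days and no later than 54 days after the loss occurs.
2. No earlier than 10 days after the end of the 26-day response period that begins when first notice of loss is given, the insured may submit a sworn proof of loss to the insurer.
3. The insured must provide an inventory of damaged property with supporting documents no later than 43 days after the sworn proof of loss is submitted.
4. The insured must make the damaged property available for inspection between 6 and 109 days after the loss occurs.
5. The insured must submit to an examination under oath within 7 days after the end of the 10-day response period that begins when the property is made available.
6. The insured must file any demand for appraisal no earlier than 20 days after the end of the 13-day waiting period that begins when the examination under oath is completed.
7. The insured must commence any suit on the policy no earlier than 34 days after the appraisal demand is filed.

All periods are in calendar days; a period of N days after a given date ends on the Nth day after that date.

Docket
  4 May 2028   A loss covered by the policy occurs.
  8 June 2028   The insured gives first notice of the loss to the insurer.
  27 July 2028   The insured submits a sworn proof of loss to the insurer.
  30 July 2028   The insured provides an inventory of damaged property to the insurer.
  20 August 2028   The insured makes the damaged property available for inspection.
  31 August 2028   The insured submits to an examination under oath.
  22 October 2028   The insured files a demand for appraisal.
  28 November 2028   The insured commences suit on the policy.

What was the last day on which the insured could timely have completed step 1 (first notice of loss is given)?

27 June 2028

Step 1 runs from 4 May 2028, when the loss occurs. The window is 14–54 days after 4 May 2028; it closes on 27 June 2028.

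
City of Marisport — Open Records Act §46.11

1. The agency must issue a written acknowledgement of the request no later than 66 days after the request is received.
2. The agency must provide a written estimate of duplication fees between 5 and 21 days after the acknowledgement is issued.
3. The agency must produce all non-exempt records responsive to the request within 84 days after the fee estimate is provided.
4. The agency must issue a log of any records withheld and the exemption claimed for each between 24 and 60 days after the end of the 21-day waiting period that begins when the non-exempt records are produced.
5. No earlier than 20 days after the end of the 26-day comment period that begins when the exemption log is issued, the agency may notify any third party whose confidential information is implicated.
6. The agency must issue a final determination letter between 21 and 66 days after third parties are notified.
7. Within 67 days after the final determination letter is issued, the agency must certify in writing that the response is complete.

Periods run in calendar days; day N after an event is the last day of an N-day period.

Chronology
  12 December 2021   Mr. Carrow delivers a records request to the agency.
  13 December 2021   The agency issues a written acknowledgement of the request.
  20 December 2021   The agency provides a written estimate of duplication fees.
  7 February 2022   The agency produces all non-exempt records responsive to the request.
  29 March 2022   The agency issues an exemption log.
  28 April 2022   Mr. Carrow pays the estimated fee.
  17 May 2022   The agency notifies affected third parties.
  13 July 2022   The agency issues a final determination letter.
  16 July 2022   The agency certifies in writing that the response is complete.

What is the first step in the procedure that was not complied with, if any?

None — every step was satisfied

Step 1 — counting 66 days from 12 December 2021 (when the request is received) gives a deadline of 16 February 2022; 13 December 2021 is within that limit.
Step 2 — 5 and 21 days from 13 December 2021 (when the acknowledgement is issued) are 18 December 2021 and 3 January 2022 respectively; 20 December 2021 falls inside that range.
Step 3 — counting 84 days from 20 December 2021 (when the fee estimate is provided) gives a deadline of 14 March 2022; done 7 February 2022 — timely.
Step 4 — 24 and 60 days from 28 February 2022 (end of the 21-day waiting period, which began when the non-exempt records are produced on 7 February 2022) are 24 March 2022 and 29 April 2022 respectively; done 29 March 2022 — within the window.
Step 5 — must wait 20 days from 24 April 2022 (end of the 26-day comment period, which began when the exemption log is issued on 29 March 2022), so not before 14 May 2022; done 17 May 2022 — permitted.
Step 6 — 21 and 66 days from 17 May 2022 (when third parties are notified) are 7 June 2022 and 22 July 2022 respectively; done 13 July 2022, which is between those dates.
Step 7 — counting 67 days from 13 July 2022 (when the final determination letter is issued) gives a deadline of 18 September 2022; 16 July 2022 is within that limit.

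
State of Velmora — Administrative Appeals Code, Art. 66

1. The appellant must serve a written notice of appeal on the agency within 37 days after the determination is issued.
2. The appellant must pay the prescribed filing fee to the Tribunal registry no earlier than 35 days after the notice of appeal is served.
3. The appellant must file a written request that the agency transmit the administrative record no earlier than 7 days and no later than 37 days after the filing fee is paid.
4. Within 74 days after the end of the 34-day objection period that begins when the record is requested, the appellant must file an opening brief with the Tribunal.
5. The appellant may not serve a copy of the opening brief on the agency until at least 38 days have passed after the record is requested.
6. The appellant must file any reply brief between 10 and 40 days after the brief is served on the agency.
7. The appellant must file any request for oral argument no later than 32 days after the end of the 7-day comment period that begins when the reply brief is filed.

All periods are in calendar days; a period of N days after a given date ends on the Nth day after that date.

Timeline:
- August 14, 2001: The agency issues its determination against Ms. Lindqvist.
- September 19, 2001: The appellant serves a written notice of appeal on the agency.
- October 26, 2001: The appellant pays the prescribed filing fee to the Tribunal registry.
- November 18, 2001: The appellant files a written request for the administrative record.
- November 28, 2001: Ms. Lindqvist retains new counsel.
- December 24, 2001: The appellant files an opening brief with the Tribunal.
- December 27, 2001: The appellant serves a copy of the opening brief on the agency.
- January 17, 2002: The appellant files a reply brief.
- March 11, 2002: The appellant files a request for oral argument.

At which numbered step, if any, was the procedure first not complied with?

Step 7

(1) due by August 14, 2001 + 37 days = September 20, 2001; completed September 19, 2001, before the deadline.
(2) permitted from September 19, 2001 + 35 days = October 24, 2001 onward; done October 26, 2001 — permitted.
(3) the permitted window runs from October 26, 2001 + 7 = November 2, 2001 to October 26, 2001 + 37 = December 2, 2001; done November 18, 2001 — within the window.
(4) due by December 22, 2001 + 74 days = March 6, 2002; done December 24, 2001 — timely.
(5) permitted from November 18, 2001 + 38 days = December 26, 2001 onward; done December 27, 2001, after the minimum wait.
(6) the permitted window runs from December 27, 2001 + 10 = January 6, 2002 to December 27, 2001 + 40 = February 5, 2002; done January 17, 2002 — within the window.
(7) due by January 24, 2002 + 32 days = February 25, 2002; done March 11, 2002 — 14 days late.
The analysis stops there.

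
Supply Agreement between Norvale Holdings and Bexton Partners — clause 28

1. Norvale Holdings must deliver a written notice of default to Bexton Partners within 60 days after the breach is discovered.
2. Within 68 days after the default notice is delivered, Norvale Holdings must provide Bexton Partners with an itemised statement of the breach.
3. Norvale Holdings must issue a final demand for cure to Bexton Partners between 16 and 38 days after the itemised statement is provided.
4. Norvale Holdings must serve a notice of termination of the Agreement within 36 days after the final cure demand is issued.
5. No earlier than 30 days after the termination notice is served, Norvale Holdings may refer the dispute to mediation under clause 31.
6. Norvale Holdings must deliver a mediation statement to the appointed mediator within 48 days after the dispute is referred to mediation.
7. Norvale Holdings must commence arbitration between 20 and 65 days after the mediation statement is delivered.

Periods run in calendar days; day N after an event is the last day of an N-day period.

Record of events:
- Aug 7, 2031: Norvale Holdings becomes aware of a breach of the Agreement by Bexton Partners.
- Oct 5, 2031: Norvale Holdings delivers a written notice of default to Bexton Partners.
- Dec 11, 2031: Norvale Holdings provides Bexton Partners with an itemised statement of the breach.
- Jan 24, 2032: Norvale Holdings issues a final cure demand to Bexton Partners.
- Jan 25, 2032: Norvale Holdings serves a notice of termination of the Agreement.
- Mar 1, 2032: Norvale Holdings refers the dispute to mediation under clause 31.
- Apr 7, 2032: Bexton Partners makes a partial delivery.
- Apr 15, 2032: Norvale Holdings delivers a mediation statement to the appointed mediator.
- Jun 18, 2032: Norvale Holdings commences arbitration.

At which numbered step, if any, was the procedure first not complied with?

Step 1 — counting 60 days from Aug 7, 2031 (when the breach is discovered) gives a deadline of Oct 6, 2031; done Oct 5, 2031 — timely.
Step 2 — counting 68 days from Oct 5, 2031 (when the default notice is delivered) gives a deadline of Dec 12, 2031; done Dec 11, 2031 — timely.
Step 3 — 16 and 38 days from Dec 11, 2031 (when the itemised statement is provided) are Dec 27, 2031 and Jan 18, 2032 respectively; Jan 24, 2032 is 6 days past the end of the window.
Later steps need not be reached.

Step 3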